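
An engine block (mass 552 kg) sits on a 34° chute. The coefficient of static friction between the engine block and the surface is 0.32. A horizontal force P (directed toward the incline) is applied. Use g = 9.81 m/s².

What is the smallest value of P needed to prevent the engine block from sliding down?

P_min ≈ 1580 N

The engine block tends to slide down (tan θ > μ_s), so at the point of impending slip friction acts up-slope at its limit: f = μ_s N.
Perpendicular to the incline: N = m g cos θ + P sin θ.
Along the incline: P cos θ + μ_s N = m g sin θ, i.e. P cos θ + μ_s (m g cos θ + P sin θ) = m g sin θ.
Solving, P (cos θ + μ_s sin θ) = m g (sin θ − μ_s cos θ), so P = 5420×0.2939/1.008 = 1580 N.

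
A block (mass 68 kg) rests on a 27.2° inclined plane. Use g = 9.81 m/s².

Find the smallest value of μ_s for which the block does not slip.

μ_s,min ≈ 0.514

At the slip threshold m g sin θ = μ_s m g cos θ, so μ_s,min = tan θ.
μ_s,min = tan 27.2° = 0.514.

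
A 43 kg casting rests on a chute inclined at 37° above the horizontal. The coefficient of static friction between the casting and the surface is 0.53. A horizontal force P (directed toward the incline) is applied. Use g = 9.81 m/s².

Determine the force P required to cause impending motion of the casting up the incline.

At impending motion up the slope, friction acts down-slope at its limit: f = μ_s N.
Perpendicular to the incline: N = m g cos θ + P sin θ.
Along the incline: P cos θ = m g sin θ + μ_s N = m g sin θ + μ_s (m g cos θ + P sin θ).
Solving, P (cos θ − μ_s sin θ) = m g (sin θ + μ_s cos θ), so P = 43×9.81×(sin 37° + 0.53 cos 37°)/(cos 37° − 0.53 sin 37°) = 422×1.025/0.4797 = 901 N.

P ≈ 901 N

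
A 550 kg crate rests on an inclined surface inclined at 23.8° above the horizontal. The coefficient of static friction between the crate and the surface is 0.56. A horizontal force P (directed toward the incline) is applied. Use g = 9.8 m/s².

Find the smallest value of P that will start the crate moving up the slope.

P ≈ 7170 N

At impending motion up the slope, friction acts down-slope at its limit: f = μ_s N.
Perpendicular to the incline: N = m g cos θ + P sin θ.
Along the incline: P cos θ = m g sin θ + μ_s N = m g sin θ + μ_s (m g cos θ + P sin θ).
Solving, P (cos θ − μ_s sin θ) = m g (sin θ + μ_s cos θ), so P = 550×9.8×(sin 23.8° + 0.56 cos 23.8°)/(cos 23.8° − 0.56 sin 23.8°) = 5390×0.9159/0.689 = 7170 N.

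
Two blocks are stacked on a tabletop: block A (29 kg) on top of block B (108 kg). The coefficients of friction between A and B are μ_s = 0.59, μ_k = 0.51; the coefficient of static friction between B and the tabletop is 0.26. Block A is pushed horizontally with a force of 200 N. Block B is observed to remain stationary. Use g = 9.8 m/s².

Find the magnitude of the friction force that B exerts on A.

f ≈ 145 N

The normal force B exerts on A is simply A's weight, N₁ = 284.2 N.
Maximum static friction on A from B: μ_s N₁ = 0.59×284.2 = 167.7 N.
Since P = 200 N > 167.7 N, A slides on B; the A–B friction is kinetic: f₁ = μ_k N₁ = 0.51×284.2 = 145 N.
B experiences an equal 145 N forward from A (third law). B is in equilibrium, so the floor supplies f₂ = 145 N of static friction (limit μ_s(m_A+m_B)g = 349.1 N, not exceeded).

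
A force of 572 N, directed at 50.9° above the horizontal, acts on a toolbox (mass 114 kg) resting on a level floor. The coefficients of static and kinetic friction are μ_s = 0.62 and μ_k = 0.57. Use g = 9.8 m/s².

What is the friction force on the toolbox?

N = m g − P sin α = 1117 − 572×sin 50.9° = 673.3 N.
The horizontal driving force is P cos α = 360.7 N, so equilibrium needs friction f = 360.7 N.
μ_s N = 0.62 × 673.3 = 417.4 N.
Since 360.7 N does not exceed the limit, the toolbox stays at rest and f = 361 N.

f ≈ 361 N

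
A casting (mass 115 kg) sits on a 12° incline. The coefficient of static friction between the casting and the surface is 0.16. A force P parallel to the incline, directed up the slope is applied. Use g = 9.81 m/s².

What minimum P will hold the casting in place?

The casting tends to slide down (tan θ > μ_s), so at the point of impending slip friction acts up-slope at its limit: f = μ_s N.
P is parallel to the surface, so N = m g cos θ = 1100 N.
Along the incline: P + μ_s N = m g sin θ, so P = 235 − 0.16×1100 = 58 N.

P_min ≈ 58 N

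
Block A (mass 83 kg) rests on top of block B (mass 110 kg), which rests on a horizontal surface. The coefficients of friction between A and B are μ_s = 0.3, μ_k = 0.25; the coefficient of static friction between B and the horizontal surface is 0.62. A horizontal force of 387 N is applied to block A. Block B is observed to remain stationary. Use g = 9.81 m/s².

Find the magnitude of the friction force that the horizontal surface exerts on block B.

The normal force B exerts on A is simply A's weight, N₁ = 814.2 N.
So the A–B interface can sustain at most μ_s N₁ = 244.3 N of static friction.
Since P = 387 N > 244.3 N, A slides on B; the A–B friction is kinetic: f₁ = μ_k N₁ = 0.25×814.2 = 204 N.
By Newton's third law B feels 204 N forward from A. With B stationary, the floor's static friction on B balances it: f₂ = 204 N (well within μ_s(m_A+m_B)g = 1174 N).

f ≈ 204 N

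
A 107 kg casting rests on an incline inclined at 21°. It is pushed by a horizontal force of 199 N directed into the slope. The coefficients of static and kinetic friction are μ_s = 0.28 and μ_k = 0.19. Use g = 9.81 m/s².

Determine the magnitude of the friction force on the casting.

Normal direction: N = m g cos θ + P sin θ = 1051 N.
Along the incline, the net driving force (taking up-slope positive) is P cos θ − m g sin θ = 185.8 − 376.2 = -190.4 N, so equilibrium requires friction f = 190.4 N (up-slope).
The limit of static friction is μ_s N = 294.4 N.
|f_req| = 190.4 ≤ 294.4 N → the casting is in equilibrium; friction equals the required value.

f ≈ 190 N (up the incline)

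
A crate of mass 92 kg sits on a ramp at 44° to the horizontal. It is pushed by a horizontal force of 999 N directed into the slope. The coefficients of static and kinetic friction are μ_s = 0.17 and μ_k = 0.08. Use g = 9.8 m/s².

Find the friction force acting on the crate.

f ≈ 92.3 N (down the incline)

The horizontal push has a component P sin θ into the surface, so N = m g cos θ + P sin θ = 648.6 + 694 = 1343 N.
Parallel to the incline: P cos θ − m g sin θ = 718.6 − 626.3 = 92.32 N; the friction needed to balance this is 92.32 N acting down the slope.
Maximum static friction: μ_s N = 0.17 × 1343 = 228.2 N.
Since 92.32 N is within the 228.2 N limit, the crate stays put and friction is exactly 92.3 N.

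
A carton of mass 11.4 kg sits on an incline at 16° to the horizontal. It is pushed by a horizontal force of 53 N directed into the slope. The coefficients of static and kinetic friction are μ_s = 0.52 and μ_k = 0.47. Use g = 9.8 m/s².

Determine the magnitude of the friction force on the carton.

The horizontal push has a component P sin θ into the surface, so N = m g cos θ + P sin θ = 107.4 + 14.61 = 122 N.
Parallel to the incline: P cos θ − m g sin θ = 50.95 − 30.79 = 20.15 N; the friction needed to balance this is 20.15 N acting down the slope.
Maximum static friction: μ_s N = 0.52 × 122 = 63.44 N.
|f_req| = 20.15 ≤ 63.44 N → the carton is in equilibrium; friction equals the required value.

f ≈ 20.2 N (down the incline)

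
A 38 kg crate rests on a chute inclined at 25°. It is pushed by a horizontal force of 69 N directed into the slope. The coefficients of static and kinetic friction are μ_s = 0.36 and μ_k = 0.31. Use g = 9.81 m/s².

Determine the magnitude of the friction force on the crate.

Normal direction: N = m g cos θ + P sin θ = 367 N.
Parallel to the incline: P cos θ − m g sin θ = 62.54 − 157.5 = -95.01 N; the friction needed to balance this is 95.01 N acting up the slope.
The limit of static friction is μ_s N = 132.1 N.
|f_req| = 95.01 ≤ 132.1 N → the crate is in equilibrium; friction equals the required value.

f ≈ 95 N (up the incline)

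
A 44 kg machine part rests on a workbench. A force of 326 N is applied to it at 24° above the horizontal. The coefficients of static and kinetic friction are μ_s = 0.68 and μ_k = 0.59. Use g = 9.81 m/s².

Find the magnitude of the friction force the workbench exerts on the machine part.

f ≈ 176 N

Vertical equilibrium gives N = m g − P sin α = 299 N.
For equilibrium, f = P cos α = 326×cos 24° = 297.8 N.
The static-friction limit is μ_s N = 203.3 N.
297.8 > 203.3 N → the machine part slides; f = μ_k N = 0.59×299 = 176 N.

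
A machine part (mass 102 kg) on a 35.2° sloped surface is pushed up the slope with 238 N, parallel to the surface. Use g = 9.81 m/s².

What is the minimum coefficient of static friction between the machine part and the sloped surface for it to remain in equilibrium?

μ_s,min ≈ 0.414

N = m g cos θ = 817.7 N.
Friction must make up the shortfall along the incline: f = m g sin θ − P = 576.8 − 238 = 338.8 N.
At the threshold f = μ_s N, so μ_s,min = 338.8/817.7 = 0.414.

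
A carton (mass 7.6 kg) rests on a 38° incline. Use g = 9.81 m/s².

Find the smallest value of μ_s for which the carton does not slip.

μ_s,min ≈ 0.781

At the slip threshold m g sin θ = μ_s m g cos θ, so μ_s,min = tan θ.
μ_s,min = tan 38° = 0.781.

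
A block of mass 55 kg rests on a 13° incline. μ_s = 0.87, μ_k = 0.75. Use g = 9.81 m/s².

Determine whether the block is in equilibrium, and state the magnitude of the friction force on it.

N = m g cos θ = 526 N.
Down-slope weight component: m g sin θ = 121 N.
μ_s N = 457 N.
121 ≤ 457 N, so it stays put; friction = 121 N.

f ≈ 121 N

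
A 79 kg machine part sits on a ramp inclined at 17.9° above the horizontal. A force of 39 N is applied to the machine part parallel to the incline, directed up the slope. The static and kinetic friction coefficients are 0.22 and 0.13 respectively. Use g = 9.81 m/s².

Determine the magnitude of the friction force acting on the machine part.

The normal reaction is N = m g cos θ = 737.5 N.
The friction needed for equilibrium is m g sin θ − P = 238.2 − 39 = 199.2 N, measured positive up-slope.
The static-friction ceiling is μ_s N = 0.22 × 737.5 = 162.2 N.
Since |199.2| > 162.2 N, static friction cannot hold it; the machine part slides down the incline and kinetic friction applies: f = μ_k N = 0.13 × 737.5 = 95.9 N.

f ≈ 95.9 N (up the incline)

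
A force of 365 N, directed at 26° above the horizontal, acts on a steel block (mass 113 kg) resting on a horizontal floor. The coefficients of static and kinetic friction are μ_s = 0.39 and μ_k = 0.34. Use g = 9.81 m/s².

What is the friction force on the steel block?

f ≈ 328 N

N = m g − P sin α = 1109 − 365×sin 26° = 948.5 N.
The horizontal driving force is P cos α = 328.1 N, so equilibrium needs friction f = 328.1 N.
μ_s N = 0.39 × 948.5 = 369.9 N.
Since 328.1 N does not exceed the limit, the steel block stays at rest and f = 328 N.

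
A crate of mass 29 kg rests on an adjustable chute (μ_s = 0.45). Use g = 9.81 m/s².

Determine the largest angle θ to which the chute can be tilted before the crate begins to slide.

At the slip threshold, m g sin θ = μ_s · m g cos θ, so tan θ = μ_s.
θ_max = arctan(0.45) = 24.2°.

θ_max ≈ 24.2°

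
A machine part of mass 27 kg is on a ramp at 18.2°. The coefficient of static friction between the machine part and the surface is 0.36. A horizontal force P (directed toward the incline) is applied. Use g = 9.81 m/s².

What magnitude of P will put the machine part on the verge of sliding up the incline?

P ≈ 207 N

At impending motion up the slope, friction acts down-slope at its limit: f = μ_s N.
Perpendicular to the incline: N = m g cos θ + P sin θ.
Along the incline: P cos θ = m g sin θ + μ_s N = m g sin θ + μ_s (m g cos θ + P sin θ).
Solving, P (cos θ − μ_s sin θ) = m g (sin θ + μ_s cos θ), so P = 27×9.81×(sin 18.2° + 0.36 cos 18.2°)/(cos 18.2° − 0.36 sin 18.2°) = 265×0.6543/0.8375 = 207 N.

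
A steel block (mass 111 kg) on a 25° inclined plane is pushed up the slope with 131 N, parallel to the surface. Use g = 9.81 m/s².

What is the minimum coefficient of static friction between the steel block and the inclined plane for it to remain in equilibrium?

μ_s,min ≈ 0.334

N = m g cos θ = 986.9 N.
Friction must make up the shortfall along the incline: f = m g sin θ − P = 460.2 − 131 = 329.2 N.
At the threshold f = μ_s N, so μ_s,min = 329.2/986.9 = 0.334.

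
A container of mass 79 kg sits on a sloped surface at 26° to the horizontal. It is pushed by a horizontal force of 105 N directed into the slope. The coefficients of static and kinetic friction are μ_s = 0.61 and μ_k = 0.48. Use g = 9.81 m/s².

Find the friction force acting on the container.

f ≈ 245 N (up the incline)

Resolve perpendicular to the incline: N = m g cos θ + P sin θ = 79×9.81×cos 26° + 105×sin 26° = 742.6 N.
Parallel to the incline: P cos θ − m g sin θ = 94.37 − 339.7 = -245.4 N; the friction needed to balance this is 245.4 N acting up the slope.
The limit of static friction is μ_s N = 453 N.
|f_req| = 245.4 ≤ 453 N → the container is in equilibrium; friction equals the required value.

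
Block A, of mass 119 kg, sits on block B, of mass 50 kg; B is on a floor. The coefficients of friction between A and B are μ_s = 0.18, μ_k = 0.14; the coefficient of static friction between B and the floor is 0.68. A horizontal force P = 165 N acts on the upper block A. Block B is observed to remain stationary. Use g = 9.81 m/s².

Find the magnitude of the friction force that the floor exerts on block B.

The normal force B exerts on A is simply A's weight, N₁ = 1167 N.
Maximum static friction on A from B: μ_s N₁ = 0.18×1167 = 210.1 N.
Since P = 165 N ≤ 210.1 N, A does not slip on B; friction on A equals P = 165 N.
By Newton's third law B feels 165 N forward from A. With B stationary, the floor's static friction on B balances it: f₂ = 165 N (well within μ_s(m_A+m_B)g = 1127 N).

f ≈ 165 N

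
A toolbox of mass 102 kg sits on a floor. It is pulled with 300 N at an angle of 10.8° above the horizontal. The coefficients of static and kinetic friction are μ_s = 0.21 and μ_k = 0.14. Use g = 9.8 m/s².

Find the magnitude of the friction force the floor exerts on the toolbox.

f ≈ 132 N

Vertical equilibrium gives N = m g − P sin α = 943.4 N.
For equilibrium, f = P cos α = 300×cos 10.8° = 294.7 N.
The static-friction limit is μ_s N = 198.1 N.
294.7 > 198.1 N → the toolbox slides; f = μ_k N = 0.14×943.4 = 132 N.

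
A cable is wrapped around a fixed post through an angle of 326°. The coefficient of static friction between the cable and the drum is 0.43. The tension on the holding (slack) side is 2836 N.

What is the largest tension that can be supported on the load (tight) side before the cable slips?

T_max ≈ 32800 N

At impending slip the capstan equation gives T₂/T₁ = e^{μβ} with β in radians.
β = 326° × π/180 = 5.69 rad.
e^{μβ} = e^{0.43×5.69} = 11.55.
T₂ = T₁ · e^{μβ} = 2836 × 11.55 = 32800 N.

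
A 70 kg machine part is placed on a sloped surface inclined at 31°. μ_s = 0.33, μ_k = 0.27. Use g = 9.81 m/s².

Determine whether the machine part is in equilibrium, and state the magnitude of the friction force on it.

f ≈ 159 N

N = m g cos θ = 589 N.
Down-slope weight component: m g sin θ = 354 N.
μ_s N = 194 N.
354 > 194 N, so it slides; kinetic friction f = μ_k N = 0.27×589 = 159 N.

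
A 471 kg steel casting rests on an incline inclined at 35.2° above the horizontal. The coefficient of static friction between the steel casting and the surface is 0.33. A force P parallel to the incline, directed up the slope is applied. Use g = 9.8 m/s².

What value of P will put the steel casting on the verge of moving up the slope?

P ≈ 3910 N

At impending motion up the slope, friction acts down-slope at its limit: f = μ_s N.
P is parallel to the surface, so N = m g cos θ = 3770 N.
Along the incline: P = m g sin θ + μ_s N = 2660 + 0.33×3770 = 3910 N.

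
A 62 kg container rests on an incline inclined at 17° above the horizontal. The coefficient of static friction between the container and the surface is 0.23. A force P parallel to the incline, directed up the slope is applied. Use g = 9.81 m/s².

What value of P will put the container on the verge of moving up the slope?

At impending motion up the slope, friction acts down-slope at its limit: f = μ_s N.
P is parallel to the surface, so N = m g cos θ = 582 N.
Along the incline: P = m g sin θ + μ_s N = 178 + 0.23×582 = 312 N.

P ≈ 312 N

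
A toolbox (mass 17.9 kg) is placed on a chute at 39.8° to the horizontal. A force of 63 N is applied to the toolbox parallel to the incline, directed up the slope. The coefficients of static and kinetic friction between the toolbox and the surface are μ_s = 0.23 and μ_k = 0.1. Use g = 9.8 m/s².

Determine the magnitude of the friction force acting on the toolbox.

Normal force: N = m g cos θ = 17.9 × 9.8 × cos 39.8° = 134.8 N.
The friction needed for equilibrium is m g sin θ − P = 112.3 − 63 = 49.29 N, measured positive up-slope.
Maximum static friction available: μ_s N = 0.23 × 134.8 = 31 N.
|49.29| exceeds 31 N, so the toolbox slips down-slope; friction is kinetic, f = μ_k N = 0.1×134.8 = 13.5 N.

f ≈ 13.5 N (up the incline)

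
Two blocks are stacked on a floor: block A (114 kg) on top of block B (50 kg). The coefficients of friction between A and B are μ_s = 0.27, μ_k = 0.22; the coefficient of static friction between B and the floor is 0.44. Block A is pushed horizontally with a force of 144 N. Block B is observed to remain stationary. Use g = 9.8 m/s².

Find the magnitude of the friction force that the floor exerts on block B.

f ≈ 144 N

The normal force B exerts on A is simply A's weight, N₁ = 1117 N.
So the A–B interface can sustain at most μ_s N₁ = 301.6 N of static friction.
P = 144 N is within that limit, so A and B move together (both at rest); the A–B friction is simply f₁ = P = 144 N.
By Newton's third law B feels 144 N forward from A. With B stationary, the floor's static friction on B balances it: f₂ = 144 N (well within μ_s(m_A+m_B)g = 707.2 N).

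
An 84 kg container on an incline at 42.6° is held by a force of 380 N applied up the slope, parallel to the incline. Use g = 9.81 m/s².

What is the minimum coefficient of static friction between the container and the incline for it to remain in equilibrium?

N = m g cos θ = 606.6 N.
Friction must make up the shortfall along the incline: f = m g sin θ − P = 557.8 − 380 = 177.8 N.
At the threshold f = μ_s N, so μ_s,min = 177.8/606.6 = 0.293.

μ_s,min ≈ 0.293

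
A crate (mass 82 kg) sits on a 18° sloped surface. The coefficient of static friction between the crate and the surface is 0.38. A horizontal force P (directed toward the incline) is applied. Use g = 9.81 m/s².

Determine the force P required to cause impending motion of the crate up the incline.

P ≈ 647 N

At impending motion up the slope, friction acts down-slope at its limit: f = μ_s N.
Perpendicular to the incline: N = m g cos θ + P sin θ.
Along the incline: P cos θ = m g sin θ + μ_s N = m g sin θ + μ_s (m g cos θ + P sin θ).
Solving, P (cos θ − μ_s sin θ) = m g (sin θ + μ_s cos θ), so P = 82×9.81×(sin 18° + 0.38 cos 18°)/(cos 18° − 0.38 sin 18°) = 804×0.6704/0.8336 = 647 N.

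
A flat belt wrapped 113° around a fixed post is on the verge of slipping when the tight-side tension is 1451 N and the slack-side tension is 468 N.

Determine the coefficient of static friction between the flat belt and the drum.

T₂/T₁ = e^{μβ} → μ = ln(T₂/T₁)/β.
β = 113° = 1.972 rad.
μ = ln(1451/468)/1.972 = ln(3.1)/1.972 = 0.574.

μ ≈ 0.574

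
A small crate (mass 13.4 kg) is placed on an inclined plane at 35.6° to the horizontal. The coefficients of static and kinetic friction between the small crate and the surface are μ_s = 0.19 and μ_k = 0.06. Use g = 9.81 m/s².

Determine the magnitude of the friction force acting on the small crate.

The normal reaction is N = m g cos θ = 106.9 N.
For equilibrium along the incline, friction must balance the weight component: f = m g sin θ = 76.52 N up the slope.
The static-friction ceiling is μ_s N = 0.19 × 106.9 = 20.31 N.
|76.52| exceeds 20.31 N, so the small crate slips down-slope; friction is kinetic, f = μ_k N = 0.06×106.9 = 6.41 N.

f ≈ 6.41 N (up the incline)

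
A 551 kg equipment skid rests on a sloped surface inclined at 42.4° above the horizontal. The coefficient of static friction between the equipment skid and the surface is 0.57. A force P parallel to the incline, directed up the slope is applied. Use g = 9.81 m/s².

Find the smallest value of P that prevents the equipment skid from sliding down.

P_min ≈ 1370 N

The equipment skid tends to slide down (tan θ > μ_s), so at the point of impending slip friction acts up-slope at its limit: f = μ_s N.
P is parallel to the surface, so N = m g cos θ = 3990 N.
Along the incline: P + μ_s N = m g sin θ, so P = 3640 − 0.57×3990 = 1370 N.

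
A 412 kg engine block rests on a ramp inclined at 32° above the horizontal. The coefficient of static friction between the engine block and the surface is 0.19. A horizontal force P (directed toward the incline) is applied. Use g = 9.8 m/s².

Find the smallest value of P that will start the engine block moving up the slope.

P ≈ 3730 N

At impending motion up the slope, friction acts down-slope at its limit: f = μ_s N.
Perpendicular to the incline: N = m g cos θ + P sin θ.
Along the incline: P cos θ = m g sin θ + μ_s N = m g sin θ + μ_s (m g cos θ + P sin θ).
Solving, P (cos θ − μ_s sin θ) = m g (sin θ + μ_s cos θ), so P = 412×9.8×(sin 32° + 0.19 cos 32°)/(cos 32° − 0.19 sin 32°) = 4040×0.691/0.7474 = 3730 N.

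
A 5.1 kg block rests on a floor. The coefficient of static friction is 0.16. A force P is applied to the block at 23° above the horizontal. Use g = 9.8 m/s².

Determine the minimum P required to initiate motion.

N = m g − P sin α (the pull lifts the block).
At impending slip, P cos α = μ_s N = μ_s (m g − P sin α).
Solving: P (cos α + μ_s sin α) = μ_s m g → P = 0.16×50/(cos 23° + 0.16 sin 23°) = 8/0.983 = 8.13 N.

P ≈ 8.13 N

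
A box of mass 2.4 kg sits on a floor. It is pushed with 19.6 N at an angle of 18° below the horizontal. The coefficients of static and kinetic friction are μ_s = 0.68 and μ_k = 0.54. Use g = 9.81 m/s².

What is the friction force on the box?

Vertical equilibrium gives N = m g + P sin α = 29.6 N.
The horizontal driving force is P cos α = 18.64 N, so equilibrium needs friction f = 18.64 N.
μ_s N = 0.68 × 29.6 = 20.13 N.
18.64 ≤ 20.13 N → static; friction equals the required 18.6 N.

f ≈ 18.6 N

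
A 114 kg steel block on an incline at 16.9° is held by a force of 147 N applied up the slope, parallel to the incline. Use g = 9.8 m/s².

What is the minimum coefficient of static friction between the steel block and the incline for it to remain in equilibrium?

N = m g cos θ = 1069 N.
Friction must make up the shortfall along the incline: f = m g sin θ − P = 324.8 − 147 = 177.8 N.
At the threshold f = μ_s N, so μ_s,min = 177.8/1069 = 0.166.

μ_s,min ≈ 0.166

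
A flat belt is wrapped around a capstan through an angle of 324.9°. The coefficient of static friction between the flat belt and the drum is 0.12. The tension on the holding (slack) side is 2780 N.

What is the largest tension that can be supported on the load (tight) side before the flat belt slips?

At impending slip the capstan equation gives T₂/T₁ = e^{μβ} with β in radians.
β = 324.9° × π/180 = 5.671 rad.
e^{μβ} = e^{0.12×5.671} = 1.975.
T₂ = T₁ · e^{μβ} = 2780 × 1.975 = 5490 N.

T_max ≈ 5490 N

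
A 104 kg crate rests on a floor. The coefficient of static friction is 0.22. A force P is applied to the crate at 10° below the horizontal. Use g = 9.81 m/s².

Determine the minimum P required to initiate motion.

P ≈ 237 N

N = m g + P sin α (the push presses the crate into the floor).
At impending slip, P cos α = μ_s N = μ_s (m g + P sin α).
Solving: P (cos α − μ_s sin α) = μ_s m g → P = 0.22×1020/(cos 10° − 0.22 sin 10°) = 224/0.9466 = 237 N.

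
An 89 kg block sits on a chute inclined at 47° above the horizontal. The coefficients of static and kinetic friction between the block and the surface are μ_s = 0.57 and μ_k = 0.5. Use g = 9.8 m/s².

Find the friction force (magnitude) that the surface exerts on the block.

The normal reaction is N = m g cos θ = 594.8 N.
For equilibrium along the incline, friction must balance the weight component: f = m g sin θ = 637.9 N up the slope.
The static-friction ceiling is μ_s N = 0.57 × 594.8 = 339.1 N.
|637.9| exceeds 339.1 N, so the block slips down-slope; friction is kinetic, f = μ_k N = 0.5×594.8 = 297 N.

f ≈ 297 N (up the incline)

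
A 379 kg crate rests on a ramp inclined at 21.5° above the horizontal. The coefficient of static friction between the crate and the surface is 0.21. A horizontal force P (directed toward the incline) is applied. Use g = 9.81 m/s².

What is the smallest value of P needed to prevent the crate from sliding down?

The crate tends to slide down (tan θ > μ_s), so at the point of impending slip friction acts up-slope at its limit: f = μ_s N.
Perpendicular to the incline: N = m g cos θ + P sin θ.
Along the incline: P cos θ + μ_s N = m g sin θ, i.e. P cos θ + μ_s (m g cos θ + P sin θ) = m g sin θ.
Solving, P (cos θ + μ_s sin θ) = m g (sin θ − μ_s cos θ), so P = 3720×0.1711/1.007 = 632 N.

P_min ≈ 632 N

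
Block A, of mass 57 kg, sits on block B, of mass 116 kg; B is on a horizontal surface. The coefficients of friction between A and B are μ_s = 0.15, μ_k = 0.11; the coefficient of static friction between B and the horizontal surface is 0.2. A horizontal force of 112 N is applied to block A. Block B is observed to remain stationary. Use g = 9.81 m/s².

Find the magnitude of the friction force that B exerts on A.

f ≈ 61.5 N

The normal force B exerts on A is simply A's weight, N₁ = 559.2 N.
Maximum static friction on A from B: μ_s N₁ = 0.15×559.2 = 83.88 N.
Since P = 112 N > 83.88 N, A slides on B; the A–B friction is kinetic: f₁ = μ_k N₁ = 0.11×559.2 = 61.5 N.
B experiences an equal 61.5 N forward from A (third law). B is in equilibrium, so the floor supplies f₂ = 61.5 N of static friction (limit μ_s(m_A+m_B)g = 339.4 N, not exceeded).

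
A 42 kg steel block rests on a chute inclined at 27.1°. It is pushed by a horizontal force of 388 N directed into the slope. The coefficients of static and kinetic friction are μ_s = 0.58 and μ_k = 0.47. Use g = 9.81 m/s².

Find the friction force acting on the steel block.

f ≈ 158 N (down the incline)

Resolve perpendicular to the incline: N = m g cos θ + P sin θ = 42×9.81×cos 27.1° + 388×sin 27.1° = 543.5 N.
Along the incline, the net driving force (taking up-slope positive) is P cos θ − m g sin θ = 345.4 − 187.7 = 157.7 N, so equilibrium requires friction f = -157.7 N (down-slope).
Maximum static friction: μ_s N = 0.58 × 543.5 = 315.3 N.
|f_req| = 157.7 ≤ 315.3 N → the steel block is in equilibrium; friction equals the required value.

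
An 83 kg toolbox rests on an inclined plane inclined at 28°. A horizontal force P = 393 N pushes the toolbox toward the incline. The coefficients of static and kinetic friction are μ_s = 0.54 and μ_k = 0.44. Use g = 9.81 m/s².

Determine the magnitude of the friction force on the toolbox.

f ≈ 35.3 N (up the incline)

Resolve perpendicular to the incline: N = m g cos θ + P sin θ = 83×9.81×cos 28° + 393×sin 28° = 903.4 N.
Along the incline, the net driving force (taking up-slope positive) is P cos θ − m g sin θ = 347 − 382.3 = -35.26 N, so equilibrium requires friction f = 35.26 N (up-slope).
The limit of static friction is μ_s N = 487.8 N.
|f_req| = 35.26 ≤ 487.8 N → the toolbox is in equilibrium; friction equals the required value.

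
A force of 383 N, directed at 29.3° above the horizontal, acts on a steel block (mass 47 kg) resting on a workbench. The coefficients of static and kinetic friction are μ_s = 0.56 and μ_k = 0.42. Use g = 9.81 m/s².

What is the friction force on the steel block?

The vertical component of P reduces the normal force: N = m g − P sin α = 461.1 − 187.4 = 273.6 N.
Horizontally, friction must balance P cos α = 334 N.
The static-friction limit is μ_s N = 153.2 N.
The required friction exceeds μ_s N, so the steel block moves and f = μ_k N = 115 N.

f ≈ 115 N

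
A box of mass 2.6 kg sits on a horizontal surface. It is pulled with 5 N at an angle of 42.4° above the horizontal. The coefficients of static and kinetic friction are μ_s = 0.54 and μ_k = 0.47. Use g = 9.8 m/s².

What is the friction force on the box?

f ≈ 3.69 N

N = m g − P sin α = 25.48 − 5×sin 42.4° = 22.11 N.
The horizontal driving force is P cos α = 3.692 N, so equilibrium needs friction f = 3.692 N.
The static-friction limit is μ_s N = 11.94 N.
3.692 ≤ 11.94 N → static; friction equals the required 3.69 N.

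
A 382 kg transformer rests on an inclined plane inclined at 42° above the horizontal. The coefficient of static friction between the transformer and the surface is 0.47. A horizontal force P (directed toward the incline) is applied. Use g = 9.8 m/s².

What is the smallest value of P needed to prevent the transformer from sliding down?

P_min ≈ 1130 N

The transformer tends to slide down (tan θ > μ_s), so at the point of impending slip friction acts up-slope at its limit: f = μ_s N.
Perpendicular to the incline: N = m g cos θ + P sin θ.
Along the incline: P cos θ + μ_s N = m g sin θ, i.e. P cos θ + μ_s (m g cos θ + P sin θ) = m g sin θ.
Solving, P (cos θ + μ_s sin θ) = m g (sin θ − μ_s cos θ), so P = 3740×0.3199/1.058 = 1130 N.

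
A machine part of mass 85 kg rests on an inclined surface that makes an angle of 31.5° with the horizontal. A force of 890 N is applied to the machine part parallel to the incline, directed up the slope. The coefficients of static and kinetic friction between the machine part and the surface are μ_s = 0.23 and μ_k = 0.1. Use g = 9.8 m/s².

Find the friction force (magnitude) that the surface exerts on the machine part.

The normal reaction is N = m g cos θ = 710.2 N.
The friction needed for equilibrium is m g sin θ − P = 435.2 − 890 = -454.8 N, measured positive up-slope.
Maximum static friction available: μ_s N = 0.23 × 710.2 = 163.4 N.
Since |-454.8| > 163.4 N, static friction cannot hold it; the machine part slides up the incline and kinetic friction applies: f = μ_k N = 0.1 × 710.2 = 71 N.

f ≈ 71 N (down the incline)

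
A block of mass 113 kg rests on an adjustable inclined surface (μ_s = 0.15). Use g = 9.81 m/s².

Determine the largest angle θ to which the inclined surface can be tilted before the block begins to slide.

At the slip threshold, m g sin θ = μ_s · m g cos θ, so tan θ = μ_s.
θ_max = arctan(0.15) = 8.53°.

θ_max ≈ 8.53°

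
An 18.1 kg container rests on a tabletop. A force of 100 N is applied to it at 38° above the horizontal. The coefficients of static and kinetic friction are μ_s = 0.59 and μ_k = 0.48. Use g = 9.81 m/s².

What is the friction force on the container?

f ≈ 55.7 N

N = m g − P sin α = 177.6 − 100×sin 38° = 116 N.
The horizontal driving force is P cos α = 78.8 N, so equilibrium needs friction f = 78.8 N.
The static-friction limit is μ_s N = 68.44 N.
78.8 > 68.44 N → the container slides; f = μ_k N = 0.48×116 = 55.7 N.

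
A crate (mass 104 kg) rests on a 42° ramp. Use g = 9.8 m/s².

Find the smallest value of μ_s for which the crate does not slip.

At the slip threshold m g sin θ = μ_s m g cos θ, so μ_s,min = tan θ.
μ_s,min = tan 42° = 0.9.

μ_s,min ≈ 0.9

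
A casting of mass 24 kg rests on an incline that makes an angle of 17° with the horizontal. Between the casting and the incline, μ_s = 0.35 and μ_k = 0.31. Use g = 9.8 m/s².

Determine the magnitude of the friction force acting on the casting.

f ≈ 68.8 N (up the incline)

The normal reaction is N = m g cos θ = 224.9 N.
Along the slope the weight component is m g sin θ = 68.77 N; friction must supply exactly this, acting up-slope.
Maximum static friction available: μ_s N = 0.35 × 224.9 = 78.72 N.
Since |68.77| ≤ 78.72 N, the casting remains in static equilibrium and friction takes exactly the required value.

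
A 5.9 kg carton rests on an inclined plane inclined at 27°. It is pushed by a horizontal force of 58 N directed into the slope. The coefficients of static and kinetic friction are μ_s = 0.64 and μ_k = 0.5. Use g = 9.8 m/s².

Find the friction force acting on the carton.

Normal direction: N = m g cos θ + P sin θ = 77.85 N.
Along the incline, the net driving force (taking up-slope positive) is P cos θ − m g sin θ = 51.68 − 26.25 = 25.43 N, so equilibrium requires friction f = -25.43 N (down-slope).
Maximum static friction: μ_s N = 0.64 × 77.85 = 49.82 N.
Since 25.43 N is within the 49.82 N limit, the carton stays put and friction is exactly 25.4 N.

f ≈ 25.4 N (down the incline)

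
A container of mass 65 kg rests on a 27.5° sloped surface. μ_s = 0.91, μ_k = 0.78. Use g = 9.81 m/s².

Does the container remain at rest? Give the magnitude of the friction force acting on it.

N = m g cos θ = 566 N.
Down-slope weight component: m g sin θ = 294 N.
μ_s N = 515 N.
294 ≤ 515 N, so it stays put; friction = 294 N.

f ≈ 294 N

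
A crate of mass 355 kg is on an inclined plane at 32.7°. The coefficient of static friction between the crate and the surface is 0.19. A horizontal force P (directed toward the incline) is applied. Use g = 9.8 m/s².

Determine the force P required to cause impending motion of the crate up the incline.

At impending motion up the slope, friction acts down-slope at its limit: f = μ_s N.
Perpendicular to the incline: N = m g cos θ + P sin θ.
Along the incline: P cos θ = m g sin θ + μ_s N = m g sin θ + μ_s (m g cos θ + P sin θ).
Solving, P (cos θ − μ_s sin θ) = m g (sin θ + μ_s cos θ), so P = 355×9.8×(sin 32.7° + 0.19 cos 32.7°)/(cos 32.7° − 0.19 sin 32.7°) = 3480×0.7001/0.7389 = 3300 N.

P ≈ 3300 N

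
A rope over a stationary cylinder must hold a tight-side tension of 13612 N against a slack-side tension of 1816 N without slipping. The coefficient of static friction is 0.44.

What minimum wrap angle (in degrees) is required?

β_min ≈ 262°

T₂/T₁ = e^{μβ} → β = ln(T₂/T₁)/μ.
β = ln(13612/1816)/0.44 = 2.014/0.44 = 4.578 rad.
In degrees: β = 4.578 × 180/π = 262°.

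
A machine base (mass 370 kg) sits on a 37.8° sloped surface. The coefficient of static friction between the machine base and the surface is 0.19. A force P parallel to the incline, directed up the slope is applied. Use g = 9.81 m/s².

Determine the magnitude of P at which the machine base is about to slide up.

At impending motion up the slope, friction acts down-slope at its limit: f = μ_s N.
P is parallel to the surface, so N = m g cos θ = 2870 N.
Along the incline: P = m g sin θ + μ_s N = 2220 + 0.19×2870 = 2770 N.

P ≈ 2770 N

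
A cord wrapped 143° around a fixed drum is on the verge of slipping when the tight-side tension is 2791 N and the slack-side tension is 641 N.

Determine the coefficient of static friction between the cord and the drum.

T₂/T₁ = e^{μβ} → μ = ln(T₂/T₁)/β.
β = 143° = 2.496 rad.
μ = ln(2791/641)/2.496 = ln(4.354)/2.496 = 0.589.

μ ≈ 0.589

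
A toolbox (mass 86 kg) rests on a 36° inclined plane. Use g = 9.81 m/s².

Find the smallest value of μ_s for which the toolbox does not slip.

At the slip threshold m g sin θ = μ_s m g cos θ, so μ_s,min = tan θ.
μ_s,min = tan 36° = 0.727.

μ_s,min ≈ 0.727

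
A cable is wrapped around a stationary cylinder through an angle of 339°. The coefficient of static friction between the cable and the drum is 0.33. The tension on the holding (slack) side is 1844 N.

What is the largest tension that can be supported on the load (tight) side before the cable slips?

T_max ≈ 13000 N

At impending slip the capstan equation gives T₂/T₁ = e^{μβ} with β in radians.
β = 339° × π/180 = 5.917 rad.
e^{μβ} = e^{0.33×5.917} = 7.046.
T₂ = T₁ · e^{μβ} = 1844 × 7.046 = 13000 N.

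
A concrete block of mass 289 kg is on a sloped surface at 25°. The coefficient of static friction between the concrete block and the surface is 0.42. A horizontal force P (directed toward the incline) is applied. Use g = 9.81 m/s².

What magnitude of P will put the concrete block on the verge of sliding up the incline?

At impending motion up the slope, friction acts down-slope at its limit: f = μ_s N.
Perpendicular to the incline: N = m g cos θ + P sin θ.
Along the incline: P cos θ = m g sin θ + μ_s N = m g sin θ + μ_s (m g cos θ + P sin θ).
Solving, P (cos θ − μ_s sin θ) = m g (sin θ + μ_s cos θ), so P = 289×9.81×(sin 25° + 0.42 cos 25°)/(cos 25° − 0.42 sin 25°) = 2840×0.8033/0.7288 = 3120 N.

P ≈ 3120 N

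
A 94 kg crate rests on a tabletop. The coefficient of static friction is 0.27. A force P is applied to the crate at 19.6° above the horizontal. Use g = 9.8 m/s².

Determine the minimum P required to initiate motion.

P ≈ 241 N

N = m g − P sin α (the pull lifts the crate).
At impending slip, P cos α = μ_s N = μ_s (m g − P sin α).
Solving: P (cos α + μ_s sin α) = μ_s m g → P = 0.27×921/(cos 19.6° + 0.27 sin 19.6°) = 249/1.033 = 241 N.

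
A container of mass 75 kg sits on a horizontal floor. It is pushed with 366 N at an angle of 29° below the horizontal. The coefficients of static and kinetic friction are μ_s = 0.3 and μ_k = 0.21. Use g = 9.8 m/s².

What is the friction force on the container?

Vertical equilibrium gives N = m g + P sin α = 912.4 N.
For equilibrium, f = P cos α = 366×cos 29° = 320.1 N.
μ_s N = 0.3 × 912.4 = 273.7 N.
The required friction exceeds μ_s N, so the container moves and f = μ_k N = 192 N.

f ≈ 192 N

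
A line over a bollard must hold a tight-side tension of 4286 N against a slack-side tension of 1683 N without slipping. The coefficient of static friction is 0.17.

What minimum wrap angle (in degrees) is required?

T₂/T₁ = e^{μβ} → β = ln(T₂/T₁)/μ.
β = ln(4286/1683)/0.17 = 0.9348/0.17 = 5.499 rad.
In degrees: β = 5.499 × 180/π = 315°.

β_min ≈ 315°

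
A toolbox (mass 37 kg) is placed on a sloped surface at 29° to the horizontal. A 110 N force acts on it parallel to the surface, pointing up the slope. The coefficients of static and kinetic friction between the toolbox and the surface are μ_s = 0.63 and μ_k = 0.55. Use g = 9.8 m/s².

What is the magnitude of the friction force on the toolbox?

Perpendicular to the surface, N = m g cos θ = 37·9.8·cos 29° = 317.1 N.
The friction needed for equilibrium is m g sin θ − P = 175.8 − 110 = 65.79 N, measured positive up-slope.
The static-friction ceiling is μ_s N = 0.63 × 317.1 = 199.8 N.
Since |65.79| ≤ 199.8 N, no slip — friction simply equals what equilibrium demands.

f ≈ 65.8 N (up the incline)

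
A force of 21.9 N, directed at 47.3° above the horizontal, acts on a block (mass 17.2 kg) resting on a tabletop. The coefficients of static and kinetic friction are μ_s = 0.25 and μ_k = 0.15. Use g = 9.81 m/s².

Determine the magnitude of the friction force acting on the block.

f ≈ 14.9 N

Vertical equilibrium gives N = m g − P sin α = 152.6 N.
Horizontally, friction must balance P cos α = 14.85 N.
The static-friction limit is μ_s N = 38.16 N.
14.85 ≤ 38.16 N → static; friction equals the required 14.9 N.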